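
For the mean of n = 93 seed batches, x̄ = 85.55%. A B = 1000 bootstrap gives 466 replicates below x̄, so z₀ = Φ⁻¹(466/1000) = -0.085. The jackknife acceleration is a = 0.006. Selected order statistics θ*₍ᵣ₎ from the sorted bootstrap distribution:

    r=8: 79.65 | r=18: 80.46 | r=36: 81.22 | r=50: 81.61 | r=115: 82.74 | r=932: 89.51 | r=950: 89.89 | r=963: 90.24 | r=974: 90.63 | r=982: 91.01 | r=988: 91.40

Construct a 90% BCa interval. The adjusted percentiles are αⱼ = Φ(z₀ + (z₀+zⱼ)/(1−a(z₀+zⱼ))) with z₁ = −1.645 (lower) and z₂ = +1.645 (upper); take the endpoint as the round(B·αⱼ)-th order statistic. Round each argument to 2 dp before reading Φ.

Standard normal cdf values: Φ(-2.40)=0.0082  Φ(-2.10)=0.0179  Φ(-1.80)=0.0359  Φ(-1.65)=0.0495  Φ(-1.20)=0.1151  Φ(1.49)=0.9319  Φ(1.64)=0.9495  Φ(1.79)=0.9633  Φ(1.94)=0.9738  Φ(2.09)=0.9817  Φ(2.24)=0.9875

(81.22, 89.51)

Lower: z₀ + z₁ = -0.085 + (-1.645) = -1.730; 1 − a(z₀+z₁) = 1 − (0.006)(-1.730) = 1.0104; argument = -0.085 + (-1.730)/1.0104 = -1.7972 → -1.80.
α₁ = Φ(-1.80) = 0.0359; rank = round(1000 × 0.0359) = 36; θ*₍36₎ = 81.22.
Upper: z₀ + z₂ = 1.560; 1 − a(z₀+z₂) = 0.9906; argument = 1.4897 → 1.49; α₂ = 0.9319; rank = 932; θ*₍932₎ = 89.51.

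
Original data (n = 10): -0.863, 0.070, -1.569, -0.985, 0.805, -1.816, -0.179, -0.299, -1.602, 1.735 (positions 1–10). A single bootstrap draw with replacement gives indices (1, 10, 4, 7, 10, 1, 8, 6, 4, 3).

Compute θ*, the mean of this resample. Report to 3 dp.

Resample values: -0.863, 1.735, -0.985, -0.179, 1.735, -0.863, -0.299, -1.816, -0.985, -1.569.
Mean = ((-0.863) + 1.735 + (-0.985) + (-0.179) + 1.735 + (-0.863) + (-0.299) + (-1.816) + (-0.985) + (-1.569)) / 10 = -4.0890 / 10 = -0.409

θ* = -0.409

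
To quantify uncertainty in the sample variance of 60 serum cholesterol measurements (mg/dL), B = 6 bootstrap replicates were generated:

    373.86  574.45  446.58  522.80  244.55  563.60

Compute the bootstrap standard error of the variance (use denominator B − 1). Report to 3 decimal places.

Bootstrap SE is the standard deviation of the 6 replicate variances.
Mean of replicates: (373.86 + 574.45 + 446.58 + 522.80 + 244.55 + 563.60) / 6 = 2725.8400 / 6 = 454.3067
Sum of squared deviations: (−80.4467)² + (+120.1433)² + (−7.7267)² + (+68.4933)² + (−209.7567)² + (+109.2933)² = 81600.0167
Variance = 81600.0167 / 5 = 16320.0033
SE* = √16320.0033

SE* = 127.750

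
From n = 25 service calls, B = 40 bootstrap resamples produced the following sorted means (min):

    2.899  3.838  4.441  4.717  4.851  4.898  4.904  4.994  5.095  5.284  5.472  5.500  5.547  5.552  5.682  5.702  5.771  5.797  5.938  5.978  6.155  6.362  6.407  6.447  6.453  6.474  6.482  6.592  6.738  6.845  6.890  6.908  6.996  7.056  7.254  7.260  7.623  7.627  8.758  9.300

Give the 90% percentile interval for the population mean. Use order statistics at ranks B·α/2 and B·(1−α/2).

α = 0.10; lower rank = 40 × 0.050 = 2; upper rank = 40 × 0.950 = 38.
The 2nd smallest replicate is 3.838; the 38th is 7.627.

(3.838, 7.627)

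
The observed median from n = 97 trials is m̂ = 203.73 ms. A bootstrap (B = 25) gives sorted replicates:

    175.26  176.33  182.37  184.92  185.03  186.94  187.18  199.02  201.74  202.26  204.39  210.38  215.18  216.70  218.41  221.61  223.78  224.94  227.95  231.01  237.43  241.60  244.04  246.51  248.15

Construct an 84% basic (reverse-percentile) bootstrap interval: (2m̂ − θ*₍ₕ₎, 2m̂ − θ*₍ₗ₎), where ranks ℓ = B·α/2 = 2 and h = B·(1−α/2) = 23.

(163.42, 231.13)

Percentile endpoints at ranks 2 and 23: θ*₍2₎ = 176.33, θ*₍23₎ = 244.04.
Basic interval reflects these around m̂:
  lower = 2 × 203.73 − 244.04 = 163.42
  upper = 2 × 203.73 − 176.33 = 231.13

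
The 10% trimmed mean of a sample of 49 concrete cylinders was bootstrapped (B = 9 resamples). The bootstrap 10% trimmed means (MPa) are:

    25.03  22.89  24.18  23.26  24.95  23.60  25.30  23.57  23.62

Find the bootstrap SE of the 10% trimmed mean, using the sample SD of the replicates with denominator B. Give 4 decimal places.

Bootstrap SE is the standard deviation of the 9 replicate 10% trimmed means.
Mean of replicates: (25.03 + 22.89 + 24.18 + 23.26 + 24.95 + 23.60 + 25.30 + 23.57 + 23.62) / 9 = 216.40000 / 9 = 24.04444
Sum of squared deviations: (+0.98556)² + (−1.15444)² + (+0.13556)² + (−0.78444)² + (+0.90556)² + (−0.44444)² + (+1.25556)² + (−0.47444)² + (−0.42444)² = 5.93702
Variance = 5.93702 / 9 = 0.65967
SE* = √0.65967

SE* = 0.8122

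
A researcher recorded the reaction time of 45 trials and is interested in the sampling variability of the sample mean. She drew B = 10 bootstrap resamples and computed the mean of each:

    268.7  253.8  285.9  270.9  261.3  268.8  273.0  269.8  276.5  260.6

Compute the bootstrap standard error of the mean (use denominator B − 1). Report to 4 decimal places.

SE* = 8.9634

Bootstrap SE is the standard deviation of the 10 replicate means.
Mean of replicates: (268.7 + 253.8 + 285.9 + 270.9 + 261.3 + 268.8 + 273.0 + 269.8 + 276.5 + 260.6) / 10 = 2689.30000 / 10 = 268.93000
Sum of squared deviations: (−0.23000)² + (−15.13000)² + (+16.97000)² + (+1.97000)² + (−7.63000)² + (−0.13000)² + (+4.07000)² + (+0.87000)² + (+7.57000)² + (−8.33000)² = 723.08100
Variance = 723.08100 / 9 = 80.34233
SE* = √80.34233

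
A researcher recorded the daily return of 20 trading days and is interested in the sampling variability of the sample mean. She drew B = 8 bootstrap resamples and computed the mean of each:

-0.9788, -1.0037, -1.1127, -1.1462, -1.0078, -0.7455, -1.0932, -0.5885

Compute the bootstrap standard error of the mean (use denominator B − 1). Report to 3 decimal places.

Bootstrap SE is the standard deviation of the 8 replicate means.
Mean of replicates: ((-0.9788) + (-1.0037) + (-1.1127) + (-1.1462) + (-1.0078) + (-0.7455) + (-1.0932) + (-0.5885)) / 8 = -7.67640 / 8 = -0.95955
Sum of squared deviations: (−0.01925)² + (−0.04415)² + (−0.15315)² + (−0.18665)² + (−0.04825)² + (+0.21405)² + (−0.13365)² + (+0.37105)² = 0.26430
Variance = 0.26430 / 7 = 0.03776
SE* = √0.03776

SE* = 0.194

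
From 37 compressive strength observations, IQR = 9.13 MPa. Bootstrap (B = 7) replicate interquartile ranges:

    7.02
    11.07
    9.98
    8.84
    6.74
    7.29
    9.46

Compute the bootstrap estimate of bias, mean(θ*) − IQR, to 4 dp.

bias = −0.5014

mean(θ*) = (7.02 + 11.07 + 9.98 + 8.84 + 6.74 + 7.29 + 9.46) / 7 = 8.62857
bias = 8.62857 − 9.13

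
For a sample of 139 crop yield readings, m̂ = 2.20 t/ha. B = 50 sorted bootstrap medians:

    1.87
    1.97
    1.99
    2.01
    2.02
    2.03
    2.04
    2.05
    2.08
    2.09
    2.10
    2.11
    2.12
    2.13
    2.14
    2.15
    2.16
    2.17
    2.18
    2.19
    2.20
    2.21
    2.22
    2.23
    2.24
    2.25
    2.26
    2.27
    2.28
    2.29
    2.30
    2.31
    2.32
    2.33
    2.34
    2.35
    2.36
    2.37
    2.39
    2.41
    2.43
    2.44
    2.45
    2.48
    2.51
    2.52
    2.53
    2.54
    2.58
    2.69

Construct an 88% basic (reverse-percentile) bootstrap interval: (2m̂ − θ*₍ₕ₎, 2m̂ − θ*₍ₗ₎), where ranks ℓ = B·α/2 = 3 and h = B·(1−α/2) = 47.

Percentile endpoints at ranks 3 and 47: θ*₍3₎ = 1.99, θ*₍47₎ = 2.53.
Basic interval reflects these around m̂:
  lower = 2 × 2.20 − 2.53 = 1.87
  upper = 2 × 2.20 − 1.99 = 2.41

(1.87, 2.41)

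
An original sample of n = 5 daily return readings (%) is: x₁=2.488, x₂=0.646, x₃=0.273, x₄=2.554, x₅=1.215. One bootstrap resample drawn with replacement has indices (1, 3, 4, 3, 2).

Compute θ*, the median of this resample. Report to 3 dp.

Resample values: 2.488, 0.273, 2.554, 0.273, 0.646.
Sorted: 0.273, 0.273, 0.646, 2.488, 2.554
Median = middle value = 0.646

θ* = 0.646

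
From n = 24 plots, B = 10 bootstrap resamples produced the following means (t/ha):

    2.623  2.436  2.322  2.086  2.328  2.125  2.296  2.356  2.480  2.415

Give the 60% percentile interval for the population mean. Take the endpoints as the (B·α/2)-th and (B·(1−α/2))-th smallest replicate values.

Sorted replicates: 2.086, 2.125, 2.296, 2.322, 2.328, 2.356, 2.415, 2.436, 2.480, 2.623
α = 0.40; lower rank = 10 × 0.200 = 2; upper rank = 10 × 0.800 = 8.
The 2nd smallest replicate is 2.125; the 8th is 2.436.

(2.125, 2.436)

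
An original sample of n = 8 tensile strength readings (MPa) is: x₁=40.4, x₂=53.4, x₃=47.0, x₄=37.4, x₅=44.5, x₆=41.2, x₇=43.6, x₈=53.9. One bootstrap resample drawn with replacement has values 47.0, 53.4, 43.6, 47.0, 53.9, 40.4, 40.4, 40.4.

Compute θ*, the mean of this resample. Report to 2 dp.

Mean = (47.0 + 53.4 + 43.6 + 47.0 + 53.9 + 40.4 + 40.4 + 40.4) / 8 = 366.10 / 8 = 45.76

θ* = 45.76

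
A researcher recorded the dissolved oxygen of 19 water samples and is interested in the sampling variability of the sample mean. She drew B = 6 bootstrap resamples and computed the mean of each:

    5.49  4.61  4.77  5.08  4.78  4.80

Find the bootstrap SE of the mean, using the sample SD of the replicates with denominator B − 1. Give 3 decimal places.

SE* = 0.317

Bootstrap SE is the standard deviation of the 6 replicate means.
Mean of replicates: (5.49 + 4.61 + 4.77 + 5.08 + 4.78 + 4.80) / 6 = 29.5300 / 6 = 4.9217
Sum of squared deviations: (+0.5683)² + (−0.3117)² + (−0.1517)² + (+0.1583)² + (−0.1417)² + (−0.1217)² = 0.5031
Variance = 0.5031 / 5 = 0.1006
SE* = √0.1006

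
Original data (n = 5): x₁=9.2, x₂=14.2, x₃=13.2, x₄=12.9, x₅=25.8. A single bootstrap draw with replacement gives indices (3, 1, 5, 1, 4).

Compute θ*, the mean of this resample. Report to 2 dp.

θ* = 14.06

Resample values: 13.2, 9.2, 25.8, 9.2, 12.9.
Mean = (13.2 + 9.2 + 25.8 + 9.2 + 12.9) / 5 = 70.30 / 5 = 14.06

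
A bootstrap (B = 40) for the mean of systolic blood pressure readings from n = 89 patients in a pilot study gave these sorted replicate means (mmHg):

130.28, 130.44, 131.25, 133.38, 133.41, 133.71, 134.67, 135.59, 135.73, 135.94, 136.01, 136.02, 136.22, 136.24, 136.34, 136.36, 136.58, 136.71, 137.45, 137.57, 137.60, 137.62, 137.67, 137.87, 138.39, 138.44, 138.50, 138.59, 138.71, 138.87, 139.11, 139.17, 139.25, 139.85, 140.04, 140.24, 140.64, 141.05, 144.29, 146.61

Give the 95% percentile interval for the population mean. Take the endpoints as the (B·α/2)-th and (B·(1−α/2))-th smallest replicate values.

α = 0.05; lower rank = 40 × 0.025 = 1; upper rank = 40 × 0.975 = 39.
The 1st smallest replicate is 130.28; the 39th is 144.29.

(130.28, 144.29)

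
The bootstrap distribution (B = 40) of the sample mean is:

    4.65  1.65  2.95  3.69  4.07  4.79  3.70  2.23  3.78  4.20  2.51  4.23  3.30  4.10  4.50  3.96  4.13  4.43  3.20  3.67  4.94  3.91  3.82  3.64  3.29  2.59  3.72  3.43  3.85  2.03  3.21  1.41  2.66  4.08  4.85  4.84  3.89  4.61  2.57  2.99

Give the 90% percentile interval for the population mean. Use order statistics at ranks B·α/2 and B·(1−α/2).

(1.65, 4.84)

Sorted replicates: 1.41, 1.65, 2.03, 2.23, 2.51, 2.57, 2.59, 2.66, 2.95, 2.99, 3.20, 3.21, 3.29, 3.30, 3.43, 3.64, 3.67, 3.69, 3.70, 3.72, 3.78, 3.82, 3.85, 3.89, 3.91, 3.96, 4.07, 4.08, 4.10, 4.13, 4.20, 4.23, 4.43, 4.50, 4.61, 4.65, 4.79, 4.84, 4.85, 4.94
α = 0.10; lower rank = 40 × 0.050 = 2; upper rank = 40 × 0.950 = 38.
The 2nd smallest replicate is 1.65; the 38th is 4.84.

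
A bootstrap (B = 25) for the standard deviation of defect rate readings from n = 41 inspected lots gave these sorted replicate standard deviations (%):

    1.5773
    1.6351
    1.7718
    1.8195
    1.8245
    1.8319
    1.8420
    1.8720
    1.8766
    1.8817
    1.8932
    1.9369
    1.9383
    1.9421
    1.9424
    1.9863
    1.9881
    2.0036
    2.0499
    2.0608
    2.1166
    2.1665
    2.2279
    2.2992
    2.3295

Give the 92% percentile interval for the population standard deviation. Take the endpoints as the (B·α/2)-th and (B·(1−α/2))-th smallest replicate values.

(1.5773, 2.2992)

α = 0.08; lower rank = 25 × 0.040 = 1; upper rank = 25 × 0.960 = 24.
The 1st smallest replicate is 1.5773; the 24th is 2.2992.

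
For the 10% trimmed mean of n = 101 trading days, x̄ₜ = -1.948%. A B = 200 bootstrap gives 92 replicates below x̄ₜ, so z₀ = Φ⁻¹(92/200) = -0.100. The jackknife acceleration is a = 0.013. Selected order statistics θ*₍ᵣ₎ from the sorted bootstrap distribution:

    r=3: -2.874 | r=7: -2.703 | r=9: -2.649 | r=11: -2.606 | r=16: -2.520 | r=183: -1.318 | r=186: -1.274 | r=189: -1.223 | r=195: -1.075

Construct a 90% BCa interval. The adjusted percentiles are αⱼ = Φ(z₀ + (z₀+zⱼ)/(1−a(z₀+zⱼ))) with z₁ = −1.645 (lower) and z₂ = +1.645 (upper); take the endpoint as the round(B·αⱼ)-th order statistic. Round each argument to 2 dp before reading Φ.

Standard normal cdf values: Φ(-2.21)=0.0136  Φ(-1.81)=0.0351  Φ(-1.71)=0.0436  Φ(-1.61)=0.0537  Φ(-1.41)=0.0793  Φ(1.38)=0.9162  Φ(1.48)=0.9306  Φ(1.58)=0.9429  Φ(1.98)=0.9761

(-2.703, -1.274)

Lower: z₀ + z₁ = -0.100 + (-1.645) = -1.745; 1 − a(z₀+z₁) = 1 − (0.013)(-1.745) = 1.0227; argument = -0.100 + (-1.745)/1.0227 = -1.8063 → -1.81.
α₁ = Φ(-1.81) = 0.0351; rank = round(200 × 0.0351) = 7; θ*₍7₎ = -2.703.
Upper: z₀ + z₂ = 1.545; 1 − a(z₀+z₂) = 0.9799; argument = 1.4767 → 1.48; α₂ = 0.9306; rank = 186; θ*₍186₎ = -1.274.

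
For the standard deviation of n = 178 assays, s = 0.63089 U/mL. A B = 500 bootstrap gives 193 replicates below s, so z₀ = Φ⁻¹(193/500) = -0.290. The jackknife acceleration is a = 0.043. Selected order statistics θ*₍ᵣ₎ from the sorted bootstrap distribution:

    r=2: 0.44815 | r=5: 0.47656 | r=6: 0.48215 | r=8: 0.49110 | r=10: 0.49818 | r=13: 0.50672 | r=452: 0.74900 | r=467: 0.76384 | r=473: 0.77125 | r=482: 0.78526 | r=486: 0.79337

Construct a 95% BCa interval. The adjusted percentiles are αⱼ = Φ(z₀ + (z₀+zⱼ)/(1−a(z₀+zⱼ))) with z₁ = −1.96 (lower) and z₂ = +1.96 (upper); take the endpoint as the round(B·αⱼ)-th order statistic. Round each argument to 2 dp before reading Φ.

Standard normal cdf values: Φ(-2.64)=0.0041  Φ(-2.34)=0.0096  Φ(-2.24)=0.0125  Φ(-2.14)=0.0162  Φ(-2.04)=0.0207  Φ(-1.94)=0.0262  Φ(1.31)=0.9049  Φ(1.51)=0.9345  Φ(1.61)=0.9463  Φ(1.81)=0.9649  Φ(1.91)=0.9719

Lower: z₀ + z₁ = -0.290 + (-1.960) = -2.250; 1 − a(z₀+z₁) = 1 − (0.043)(-2.250) = 1.0967; argument = -0.290 + (-2.250)/1.0967 = -2.3415 → -2.34.
α₁ = Φ(-2.34) = 0.0096; rank = round(500 × 0.0096) = 5; θ*₍5₎ = 0.47656.
Upper: z₀ + z₂ = 1.670; 1 − a(z₀+z₂) = 0.9282; argument = 1.5092 → 1.51; α₂ = 0.9345; rank = 467; θ*₍467₎ = 0.76384.

(0.47656, 0.76384)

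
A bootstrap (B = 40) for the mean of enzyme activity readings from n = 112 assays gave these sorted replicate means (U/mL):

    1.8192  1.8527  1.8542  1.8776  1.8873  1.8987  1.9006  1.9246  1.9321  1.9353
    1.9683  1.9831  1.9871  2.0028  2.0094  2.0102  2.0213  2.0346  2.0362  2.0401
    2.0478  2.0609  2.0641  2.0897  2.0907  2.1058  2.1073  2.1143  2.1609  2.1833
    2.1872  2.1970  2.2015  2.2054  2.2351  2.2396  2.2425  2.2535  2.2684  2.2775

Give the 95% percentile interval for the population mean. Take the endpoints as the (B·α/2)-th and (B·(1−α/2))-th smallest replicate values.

α = 0.05; lower rank = 40 × 0.025 = 1; upper rank = 40 × 0.975 = 39.
The 1st smallest replicate is 1.8192; the 39th is 2.2684.

(1.8192, 2.2684)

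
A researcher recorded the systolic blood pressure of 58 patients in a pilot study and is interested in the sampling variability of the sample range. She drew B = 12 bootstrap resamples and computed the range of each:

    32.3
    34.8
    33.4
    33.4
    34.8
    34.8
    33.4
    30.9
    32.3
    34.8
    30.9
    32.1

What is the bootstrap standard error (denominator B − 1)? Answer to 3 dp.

Bootstrap SE is the standard deviation of the 12 replicate ranges.
Mean of replicates: (32.3 + 34.8 + 33.4 + 33.4 + 34.8 + 34.8 + 33.4 + 30.9 + 32.3 + 34.8 + 30.9 + 32.1) / 12 = 397.9000 / 12 = 33.1583
Sum of squared deviations: (−0.8583)² + (+1.6417)² + (+0.2417)² + (+0.2417)² + (+1.6417)² + (+1.6417)² + (+0.2417)² + (−2.2583)² + (−0.8583)² + (+1.6417)² + (−2.2583)² + (−1.0583)² = 23.7492
Variance = 23.7492 / 11 = 2.1590
SE* = √2.1590

SE* = 1.469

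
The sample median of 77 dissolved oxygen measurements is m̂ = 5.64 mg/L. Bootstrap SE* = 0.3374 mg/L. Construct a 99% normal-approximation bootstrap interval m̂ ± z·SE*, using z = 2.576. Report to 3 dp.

(4.771, 6.509)

Margin = 2.576 × 0.3374 = 0.8691
Interval: 5.64 ± 0.8691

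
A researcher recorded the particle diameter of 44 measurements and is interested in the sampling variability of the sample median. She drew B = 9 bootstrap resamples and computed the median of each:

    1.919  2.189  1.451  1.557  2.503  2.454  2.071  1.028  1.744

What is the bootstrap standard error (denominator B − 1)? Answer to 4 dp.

SE* = 0.4853

Bootstrap SE is the standard deviation of the 9 replicate medians.
Mean of replicates: (1.919 + 2.189 + 1.451 + 1.557 + 2.503 + 2.454 + 2.071 + 1.028 + 1.744) / 9 = 16.91600 / 9 = 1.87956
Sum of squared deviations: (+0.03944)² + (+0.30944)² + (−0.42856)² + (−0.32256)² + (+0.62344)² + (+0.57444)² + (+0.19144)² + (−0.85156)² + (−0.13556)² = 1.88386
Variance = 1.88386 / 8 = 0.23548
SE* = √0.23548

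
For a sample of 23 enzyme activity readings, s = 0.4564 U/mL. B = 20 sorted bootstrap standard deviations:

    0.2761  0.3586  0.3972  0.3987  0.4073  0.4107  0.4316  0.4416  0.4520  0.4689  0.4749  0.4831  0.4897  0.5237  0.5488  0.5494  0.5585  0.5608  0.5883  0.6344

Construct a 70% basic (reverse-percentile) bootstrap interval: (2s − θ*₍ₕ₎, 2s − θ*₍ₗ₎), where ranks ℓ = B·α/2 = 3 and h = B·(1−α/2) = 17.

(0.3543, 0.5156)

Percentile endpoints at ranks 3 and 17: θ*₍3₎ = 0.3972, θ*₍17₎ = 0.5585.
Basic interval reflects these around s:
  lower = 2 × 0.4564 − 0.5585 = 0.3543
  upper = 2 × 0.4564 − 0.3972 = 0.5156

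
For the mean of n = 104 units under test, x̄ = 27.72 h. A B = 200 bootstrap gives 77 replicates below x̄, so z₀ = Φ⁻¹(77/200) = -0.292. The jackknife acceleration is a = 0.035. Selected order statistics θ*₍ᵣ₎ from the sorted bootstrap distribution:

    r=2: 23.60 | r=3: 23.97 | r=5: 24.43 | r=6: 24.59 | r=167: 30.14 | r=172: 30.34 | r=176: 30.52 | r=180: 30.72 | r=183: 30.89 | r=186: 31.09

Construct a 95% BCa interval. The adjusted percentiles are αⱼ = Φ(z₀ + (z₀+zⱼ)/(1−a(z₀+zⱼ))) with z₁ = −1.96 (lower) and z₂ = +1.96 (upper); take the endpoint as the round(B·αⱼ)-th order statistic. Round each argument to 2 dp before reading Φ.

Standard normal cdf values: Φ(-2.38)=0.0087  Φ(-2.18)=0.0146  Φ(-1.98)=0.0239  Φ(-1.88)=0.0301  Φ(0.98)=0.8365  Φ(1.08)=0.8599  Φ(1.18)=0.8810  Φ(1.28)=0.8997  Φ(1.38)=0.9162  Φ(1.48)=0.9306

Lower: z₀ + z₁ = -0.292 + (-1.960) = -2.252; 1 − a(z₀+z₁) = 1 − (0.035)(-2.252) = 1.0788; argument = -0.292 + (-2.252)/1.0788 = -2.3795 → -2.38.
α₁ = Φ(-2.38) = 0.0087; rank = round(200 × 0.0087) = 2; θ*₍2₎ = 23.60.
Upper: z₀ + z₂ = 1.668; 1 − a(z₀+z₂) = 0.9416; argument = 1.4794 → 1.48; α₂ = 0.9306; rank = 186; θ*₍186₎ = 31.09.

(23.60, 31.09)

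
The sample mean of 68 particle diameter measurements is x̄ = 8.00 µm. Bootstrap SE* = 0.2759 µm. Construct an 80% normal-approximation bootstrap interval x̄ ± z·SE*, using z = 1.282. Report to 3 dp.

(7.646, 8.354)

Margin = 1.282 × 0.2759 = 0.3537
Interval: 8.00 ± 0.3537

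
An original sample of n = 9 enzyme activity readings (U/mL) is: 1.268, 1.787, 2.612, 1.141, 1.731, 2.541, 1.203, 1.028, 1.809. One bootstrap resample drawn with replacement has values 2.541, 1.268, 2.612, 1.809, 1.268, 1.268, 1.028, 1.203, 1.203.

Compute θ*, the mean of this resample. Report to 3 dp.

θ* = 1.578

Mean = (2.541 + 1.268 + 2.612 + 1.809 + 1.268 + 1.268 + 1.028 + 1.203 + 1.203) / 9 = 14.2000 / 9 = 1.578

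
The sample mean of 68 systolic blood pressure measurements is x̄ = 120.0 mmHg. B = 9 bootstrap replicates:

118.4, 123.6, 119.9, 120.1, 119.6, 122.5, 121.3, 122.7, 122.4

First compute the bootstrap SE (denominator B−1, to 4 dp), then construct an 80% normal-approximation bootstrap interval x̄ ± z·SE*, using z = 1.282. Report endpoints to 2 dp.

(117.76, 122.24)

Mean of replicates = 121.1667; sum of squared deviations = 24.4400; SE* = √(24.4400/8) = 1.7479
Margin = 1.282 × 1.7479 = 2.241
Interval: 120.0 ± 2.241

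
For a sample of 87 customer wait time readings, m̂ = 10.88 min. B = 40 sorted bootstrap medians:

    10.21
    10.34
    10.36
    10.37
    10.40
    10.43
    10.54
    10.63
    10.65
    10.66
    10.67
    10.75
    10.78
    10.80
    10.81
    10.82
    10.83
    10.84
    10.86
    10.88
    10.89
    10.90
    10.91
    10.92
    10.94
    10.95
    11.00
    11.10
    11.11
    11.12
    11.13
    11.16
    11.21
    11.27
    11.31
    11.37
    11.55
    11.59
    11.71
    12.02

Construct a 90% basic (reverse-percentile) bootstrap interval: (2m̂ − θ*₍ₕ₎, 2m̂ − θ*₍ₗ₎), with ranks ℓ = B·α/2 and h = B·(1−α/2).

Percentile endpoints at ranks 2 and 38: θ*₍2₎ = 10.34, θ*₍38₎ = 11.59.
Basic interval reflects these around m̂:
  lower = 2 × 10.88 − 11.59 = 10.17
  upper = 2 × 10.88 − 10.34 = 11.42

(10.17, 11.42)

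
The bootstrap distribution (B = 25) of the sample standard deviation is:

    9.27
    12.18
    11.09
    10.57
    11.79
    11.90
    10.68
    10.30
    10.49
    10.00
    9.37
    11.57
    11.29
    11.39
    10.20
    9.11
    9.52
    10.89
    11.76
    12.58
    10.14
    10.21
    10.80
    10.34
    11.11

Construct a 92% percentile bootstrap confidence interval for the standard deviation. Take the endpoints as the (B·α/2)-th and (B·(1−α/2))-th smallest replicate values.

(9.11, 12.18)

Sorted replicates: 9.11, 9.27, 9.37, 9.52, 10.00, 10.14, 10.20, 10.21, 10.30, 10.34, 10.49, 10.57, 10.68, 10.80, 10.89, 11.09, 11.11, 11.29, 11.39, 11.57, 11.76, 11.79, 11.90, 12.18, 12.58
α = 0.08; lower rank = 25 × 0.040 = 1; upper rank = 25 × 0.960 = 24.
The 1st smallest replicate is 9.11; the 24th is 12.18.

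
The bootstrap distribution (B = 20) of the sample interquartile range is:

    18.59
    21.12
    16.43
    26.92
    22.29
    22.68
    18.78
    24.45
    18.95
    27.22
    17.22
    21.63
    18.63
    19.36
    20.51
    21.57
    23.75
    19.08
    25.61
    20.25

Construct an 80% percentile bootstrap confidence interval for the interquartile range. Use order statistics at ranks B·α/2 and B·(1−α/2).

Sorted replicates: 16.43, 17.22, 18.59, 18.63, 18.78, 18.95, 19.08, 19.36, 20.25, 20.51, 21.12, 21.57, 21.63, 22.29, 22.68, 23.75, 24.45, 25.61, 26.92, 27.22
α = 0.20; lower rank = 20 × 0.100 = 2; upper rank = 20 × 0.900 = 18.
The 2nd smallest replicate is 17.22; the 18th is 25.61.

(17.22, 25.61)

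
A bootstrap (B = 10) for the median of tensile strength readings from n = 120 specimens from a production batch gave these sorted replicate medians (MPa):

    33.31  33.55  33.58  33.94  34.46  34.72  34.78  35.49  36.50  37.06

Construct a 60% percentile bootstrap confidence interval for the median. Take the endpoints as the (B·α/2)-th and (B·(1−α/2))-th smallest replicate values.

(33.55, 35.49)

α = 0.40; lower rank = 10 × 0.200 = 2; upper rank = 10 × 0.800 = 8.
The 2nd smallest replicate is 33.55; the 8th is 35.49.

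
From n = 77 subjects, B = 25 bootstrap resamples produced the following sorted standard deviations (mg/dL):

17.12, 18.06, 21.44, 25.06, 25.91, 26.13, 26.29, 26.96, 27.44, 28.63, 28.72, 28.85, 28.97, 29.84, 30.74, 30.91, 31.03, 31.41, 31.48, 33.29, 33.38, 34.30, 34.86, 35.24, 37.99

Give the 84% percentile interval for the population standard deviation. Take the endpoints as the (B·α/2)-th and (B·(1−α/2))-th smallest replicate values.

α = 0.16; lower rank = 25 × 0.080 = 2; upper rank = 25 × 0.920 = 23.
The 2nd smallest replicate is 18.06; the 23rd is 34.86.

(18.06, 34.86)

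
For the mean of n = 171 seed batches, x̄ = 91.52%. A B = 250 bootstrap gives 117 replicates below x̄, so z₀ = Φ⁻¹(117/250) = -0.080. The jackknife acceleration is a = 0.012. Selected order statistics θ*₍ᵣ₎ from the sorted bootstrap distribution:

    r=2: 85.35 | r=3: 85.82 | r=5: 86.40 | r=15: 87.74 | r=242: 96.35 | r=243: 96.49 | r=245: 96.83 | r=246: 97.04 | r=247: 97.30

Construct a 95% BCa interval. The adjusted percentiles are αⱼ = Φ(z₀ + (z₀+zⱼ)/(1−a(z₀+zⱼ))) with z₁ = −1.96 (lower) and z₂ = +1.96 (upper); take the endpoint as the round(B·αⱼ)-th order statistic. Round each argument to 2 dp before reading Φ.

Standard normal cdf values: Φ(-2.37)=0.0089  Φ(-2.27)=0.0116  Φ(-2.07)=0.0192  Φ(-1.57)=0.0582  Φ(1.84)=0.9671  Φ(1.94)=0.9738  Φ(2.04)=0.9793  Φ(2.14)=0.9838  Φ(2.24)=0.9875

Lower: z₀ + z₁ = -0.080 + (-1.960) = -2.040; 1 − a(z₀+z₁) = 1 − (0.012)(-2.040) = 1.0245; argument = -0.080 + (-2.040)/1.0245 = -2.0713 → -2.07.
α₁ = Φ(-2.07) = 0.0192; rank = round(250 × 0.0192) = 5; θ*₍5₎ = 86.40.
Upper: z₀ + z₂ = 1.880; 1 − a(z₀+z₂) = 0.9774; argument = 1.8434 → 1.84; α₂ = 0.9671; rank = 242; θ*₍242₎ = 96.35.

(86.40, 96.35)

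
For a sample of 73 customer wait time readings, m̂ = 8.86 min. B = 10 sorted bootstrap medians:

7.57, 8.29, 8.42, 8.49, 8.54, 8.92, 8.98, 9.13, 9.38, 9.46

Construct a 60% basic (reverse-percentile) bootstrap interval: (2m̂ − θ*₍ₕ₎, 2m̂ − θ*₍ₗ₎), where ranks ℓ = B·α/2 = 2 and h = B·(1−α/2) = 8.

Percentile endpoints at ranks 2 and 8: θ*₍2₎ = 8.29, θ*₍8₎ = 9.13.
Basic interval reflects these around m̂:
  lower = 2 × 8.86 − 9.13 = 8.59
  upper = 2 × 8.86 − 8.29 = 9.43

(8.59, 9.43)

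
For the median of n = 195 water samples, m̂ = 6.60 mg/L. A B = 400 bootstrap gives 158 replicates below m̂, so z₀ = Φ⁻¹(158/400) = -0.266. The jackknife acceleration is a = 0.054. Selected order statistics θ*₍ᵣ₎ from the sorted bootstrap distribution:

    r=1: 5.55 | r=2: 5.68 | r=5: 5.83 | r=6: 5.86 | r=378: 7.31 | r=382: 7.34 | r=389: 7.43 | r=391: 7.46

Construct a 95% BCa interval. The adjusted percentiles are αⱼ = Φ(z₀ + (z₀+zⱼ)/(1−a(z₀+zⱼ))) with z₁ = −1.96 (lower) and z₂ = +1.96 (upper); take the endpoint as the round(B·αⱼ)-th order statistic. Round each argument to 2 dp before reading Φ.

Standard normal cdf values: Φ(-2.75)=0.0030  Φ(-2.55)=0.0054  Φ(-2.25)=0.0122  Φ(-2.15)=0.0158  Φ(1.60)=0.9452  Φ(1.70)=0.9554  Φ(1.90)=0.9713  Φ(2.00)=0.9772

(5.83, 7.31)

Lower: z₀ + z₁ = -0.266 + (-1.960) = -2.226; 1 − a(z₀+z₁) = 1 − (0.054)(-2.226) = 1.1202; argument = -0.266 + (-2.226)/1.1202 = -2.2531 → -2.25.
α₁ = Φ(-2.25) = 0.0122; rank = round(400 × 0.0122) = 5; θ*₍5₎ = 5.83.
Upper: z₀ + z₂ = 1.694; 1 − a(z₀+z₂) = 0.9085; argument = 1.5986 → 1.60; α₂ = 0.9452; rank = 378; θ*₍378₎ = 7.31.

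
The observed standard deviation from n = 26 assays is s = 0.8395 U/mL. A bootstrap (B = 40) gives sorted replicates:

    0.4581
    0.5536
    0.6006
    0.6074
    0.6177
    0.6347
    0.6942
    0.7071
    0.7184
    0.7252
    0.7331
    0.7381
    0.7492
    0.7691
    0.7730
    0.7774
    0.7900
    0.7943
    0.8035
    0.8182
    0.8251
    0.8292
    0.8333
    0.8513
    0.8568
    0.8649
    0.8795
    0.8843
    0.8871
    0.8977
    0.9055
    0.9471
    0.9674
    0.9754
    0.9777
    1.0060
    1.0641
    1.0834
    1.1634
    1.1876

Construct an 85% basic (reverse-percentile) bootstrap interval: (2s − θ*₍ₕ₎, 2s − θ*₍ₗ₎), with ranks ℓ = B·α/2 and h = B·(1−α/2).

Percentile endpoints at ranks 3 and 37: θ*₍3₎ = 0.6006, θ*₍37₎ = 1.0641.
Basic interval reflects these around s:
  lower = 2 × 0.8395 − 1.0641 = 0.6149
  upper = 2 × 0.8395 − 0.6006 = 1.0784

(0.6149, 1.0784)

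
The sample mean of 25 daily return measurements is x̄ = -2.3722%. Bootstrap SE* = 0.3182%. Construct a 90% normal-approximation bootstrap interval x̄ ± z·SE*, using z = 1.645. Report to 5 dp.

(-2.89564, -1.84876)

Margin = 1.645 × 0.3182 = 0.523439
Interval: -2.3722 ± 0.523439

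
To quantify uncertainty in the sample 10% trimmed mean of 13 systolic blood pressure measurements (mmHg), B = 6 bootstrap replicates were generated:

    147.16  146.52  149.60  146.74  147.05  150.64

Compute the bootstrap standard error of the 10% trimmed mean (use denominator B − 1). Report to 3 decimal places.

Bootstrap SE is the standard deviation of the 6 replicate 10% trimmed means.
Mean of replicates: (147.16 + 146.52 + 149.60 + 146.74 + 147.05 + 150.64) / 6 = 887.7100 / 6 = 147.9517
Sum of squared deviations: (−0.7917)² + (−1.4317)² + (+1.6483)² + (−1.2117)² + (−0.9017)² + (+2.6883)² = 14.9017
Variance = 14.9017 / 5 = 2.9803
SE* = √2.9803

SE* = 1.726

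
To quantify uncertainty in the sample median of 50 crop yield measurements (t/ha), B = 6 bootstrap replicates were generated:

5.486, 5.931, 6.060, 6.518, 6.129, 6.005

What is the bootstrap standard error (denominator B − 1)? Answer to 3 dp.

SE* = 0.333

Bootstrap SE is the standard deviation of the 6 replicate medians.
Mean of replicates: (5.486 + 5.931 + 6.060 + 6.518 + 6.129 + 6.005) / 6 = 36.1290 / 6 = 6.0215
Sum of squared deviations: (−0.5355)² + (−0.0905)² + (+0.0385)² + (+0.4965)² + (+0.1075)² + (−0.0165)² = 0.5548
Variance = 0.5548 / 5 = 0.1110
SE* = √0.1110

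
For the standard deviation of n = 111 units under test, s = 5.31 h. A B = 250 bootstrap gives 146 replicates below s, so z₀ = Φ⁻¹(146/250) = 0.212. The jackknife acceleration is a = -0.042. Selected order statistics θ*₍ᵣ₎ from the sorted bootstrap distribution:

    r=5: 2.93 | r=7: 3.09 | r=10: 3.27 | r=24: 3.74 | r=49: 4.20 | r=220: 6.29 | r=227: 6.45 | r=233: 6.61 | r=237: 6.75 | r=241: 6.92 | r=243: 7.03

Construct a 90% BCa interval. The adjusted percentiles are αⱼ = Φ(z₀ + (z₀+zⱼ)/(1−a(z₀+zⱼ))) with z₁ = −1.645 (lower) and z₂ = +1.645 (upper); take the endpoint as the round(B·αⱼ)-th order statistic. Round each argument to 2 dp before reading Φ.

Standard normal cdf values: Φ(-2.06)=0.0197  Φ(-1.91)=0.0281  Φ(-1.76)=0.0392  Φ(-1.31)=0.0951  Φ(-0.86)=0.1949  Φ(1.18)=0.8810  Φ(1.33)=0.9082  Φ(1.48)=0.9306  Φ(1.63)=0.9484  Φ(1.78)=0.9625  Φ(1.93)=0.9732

Lower: z₀ + z₁ = 0.212 + (-1.645) = -1.433; 1 − a(z₀+z₁) = 1 − (-0.042)(-1.433) = 0.9398; argument = 0.212 + (-1.433)/0.9398 = -1.3128 → -1.31.
α₁ = Φ(-1.31) = 0.0951; rank = round(250 × 0.0951) = 24; θ*₍24₎ = 3.74.
Upper: z₀ + z₂ = 1.857; 1 − a(z₀+z₂) = 1.0780; argument = 1.9346 → 1.93; α₂ = 0.9732; rank = 243; θ*₍243₎ = 7.03.

(3.74, 7.03)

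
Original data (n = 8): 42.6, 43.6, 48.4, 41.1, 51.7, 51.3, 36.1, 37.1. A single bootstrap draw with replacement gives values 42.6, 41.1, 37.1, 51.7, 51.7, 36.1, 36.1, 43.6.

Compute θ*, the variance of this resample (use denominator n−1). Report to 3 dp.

θ* = 40.506

Mean = 42.5000; sum of squared deviations = 283.5400
s² = 283.5400 / 7 = 40.5057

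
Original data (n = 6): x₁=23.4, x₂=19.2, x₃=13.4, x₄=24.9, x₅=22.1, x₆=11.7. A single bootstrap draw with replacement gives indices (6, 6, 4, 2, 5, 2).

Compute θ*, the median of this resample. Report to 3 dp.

Resample values: 11.7, 11.7, 24.9, 19.2, 22.1, 19.2.
Sorted: 11.7, 11.7, 19.2, 19.2, 22.1, 24.9
Median = average of the two middle values = 19.200

θ* = 19.200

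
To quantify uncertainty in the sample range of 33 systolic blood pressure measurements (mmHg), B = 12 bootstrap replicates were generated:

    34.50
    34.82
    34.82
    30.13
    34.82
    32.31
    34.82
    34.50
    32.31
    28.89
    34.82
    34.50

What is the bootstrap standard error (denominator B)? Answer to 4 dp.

Bootstrap SE is the standard deviation of the 12 replicate ranges.
Mean of replicates: (34.50 + 34.82 + 34.82 + 30.13 + 34.82 + 32.31 + 34.82 + 34.50 + 32.31 + 28.89 + 34.82 + 34.50) / 12 = 401.24000 / 12 = 33.43667
Sum of squared deviations: (+1.06333)² + (+1.38333)² + (+1.38333)² + (−3.30667)² + (+1.38333)² + (−1.12667)² + (+1.38333)² + (+1.06333)² + (−1.12667)² + (−4.54667)² + (+1.38333)² + (+1.06333)² = 47.10507
Variance = 47.10507 / 12 = 3.92542
SE* = √3.92542

SE* = 1.9813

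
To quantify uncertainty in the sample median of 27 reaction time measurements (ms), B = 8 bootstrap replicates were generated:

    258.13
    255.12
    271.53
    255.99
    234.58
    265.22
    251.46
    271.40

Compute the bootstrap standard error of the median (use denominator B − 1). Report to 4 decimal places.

Bootstrap SE is the standard deviation of the 8 replicate medians.
Mean of replicates: (258.13 + 255.12 + 271.53 + 255.99 + 234.58 + 265.22 + 251.46 + 271.40) / 8 = 2063.43000 / 8 = 257.92875
Sum of squared deviations: (+0.20125)² + (−2.80875)² + (+13.60125)² + (−1.93875)² + (−23.34875)² + (+7.29125)² + (−6.46875)² + (+13.47125)² = 1018.32809
Variance = 1018.32809 / 7 = 145.47544
SE* = √145.47544

SE* = 12.0613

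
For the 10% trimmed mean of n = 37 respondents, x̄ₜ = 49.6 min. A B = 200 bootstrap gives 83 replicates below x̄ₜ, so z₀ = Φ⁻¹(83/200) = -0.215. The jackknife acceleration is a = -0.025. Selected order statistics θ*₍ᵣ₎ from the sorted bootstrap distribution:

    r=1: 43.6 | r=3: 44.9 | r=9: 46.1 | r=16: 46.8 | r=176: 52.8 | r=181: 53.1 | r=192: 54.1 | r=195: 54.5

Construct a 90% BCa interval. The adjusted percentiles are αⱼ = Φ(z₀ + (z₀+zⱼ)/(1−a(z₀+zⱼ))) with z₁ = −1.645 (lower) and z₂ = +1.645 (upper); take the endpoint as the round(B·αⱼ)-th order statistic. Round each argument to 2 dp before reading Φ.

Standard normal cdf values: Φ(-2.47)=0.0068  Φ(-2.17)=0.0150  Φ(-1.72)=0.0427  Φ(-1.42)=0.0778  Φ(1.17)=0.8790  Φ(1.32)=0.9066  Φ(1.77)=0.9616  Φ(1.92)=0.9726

Lower: z₀ + z₁ = -0.215 + (-1.645) = -1.860; 1 − a(z₀+z₁) = 1 − (-0.025)(-1.860) = 0.9535; argument = -0.215 + (-1.860)/0.9535 = -2.1657 → -2.17.
α₁ = Φ(-2.17) = 0.0150; rank = round(200 × 0.0150) = 3; θ*₍3₎ = 44.9.
Upper: z₀ + z₂ = 1.430; 1 − a(z₀+z₂) = 1.0357; argument = 1.1656 → 1.17; α₂ = 0.8790; rank = 176; θ*₍176₎ = 52.8.

(44.9, 52.8)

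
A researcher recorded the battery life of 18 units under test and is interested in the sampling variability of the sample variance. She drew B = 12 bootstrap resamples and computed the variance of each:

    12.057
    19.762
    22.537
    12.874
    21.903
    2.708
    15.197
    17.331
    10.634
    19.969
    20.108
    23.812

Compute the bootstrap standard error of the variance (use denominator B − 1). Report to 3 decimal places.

SE* = 6.140

Bootstrap SE is the standard deviation of the 12 replicate variances.
Mean of replicates: (12.057 + 19.762 + 22.537 + 12.874 + 21.903 + 2.708 + 15.197 + 17.331 + 10.634 + 19.969 + 20.108 + 23.812) / 12 = 198.8920 / 12 = 16.5743
Sum of squared deviations: (−4.5173)² + (+3.1877)² + (+5.9627)² + (−3.7003)² + (+5.3287)² + (−13.8663)² + (−1.3773)² + (+0.7567)² + (−5.9403)² + (+3.3947)² + (+3.5337)² + (+7.2377)² = 414.6348
Variance = 414.6348 / 11 = 37.6941
SE* = √37.6941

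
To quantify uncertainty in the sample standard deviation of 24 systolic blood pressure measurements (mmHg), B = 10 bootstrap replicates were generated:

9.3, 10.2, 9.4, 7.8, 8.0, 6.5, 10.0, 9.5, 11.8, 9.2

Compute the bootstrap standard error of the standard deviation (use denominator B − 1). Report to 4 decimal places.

SE* = 1.4614

Bootstrap SE is the standard deviation of the 10 replicate standard deviations.
Mean of replicates: (9.3 + 10.2 + 9.4 + 7.8 + 8.0 + 6.5 + 10.0 + 9.5 + 11.8 + 9.2) / 10 = 91.70000 / 10 = 9.17000
Sum of squared deviations: (+0.13000)² + (+1.03000)² + (+0.23000)² + (−1.37000)² + (−1.17000)² + (−2.67000)² + (+0.83000)² + (+0.33000)² + (+2.63000)² + (+0.03000)² = 19.22100
Variance = 19.22100 / 9 = 2.13567
SE* = √2.13567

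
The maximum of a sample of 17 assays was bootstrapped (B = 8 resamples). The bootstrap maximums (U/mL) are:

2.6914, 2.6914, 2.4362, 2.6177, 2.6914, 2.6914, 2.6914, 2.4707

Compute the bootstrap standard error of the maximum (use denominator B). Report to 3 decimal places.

SE* = 0.101

Bootstrap SE is the standard deviation of the 8 replicate maximums.
Mean of replicates: (2.6914 + 2.6914 + 2.4362 + 2.6177 + 2.6914 + 2.6914 + 2.6914 + 2.4707) / 8 = 20.98160 / 8 = 2.62270
Sum of squared deviations: (+0.06870)² + (+0.06870)² + (−0.18650)² + (−0.00500)² + (+0.06870)² + (+0.06870)² + (+0.06870)² + (−0.15200)² = 0.08151
Variance = 0.08151 / 8 = 0.01019
SE* = √0.01019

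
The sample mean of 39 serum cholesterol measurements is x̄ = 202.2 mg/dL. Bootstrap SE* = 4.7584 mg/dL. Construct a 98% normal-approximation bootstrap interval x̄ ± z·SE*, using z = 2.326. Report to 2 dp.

Margin = 2.326 × 4.7584 = 11.068
Interval: 202.2 ± 11.068

(191.13, 213.27)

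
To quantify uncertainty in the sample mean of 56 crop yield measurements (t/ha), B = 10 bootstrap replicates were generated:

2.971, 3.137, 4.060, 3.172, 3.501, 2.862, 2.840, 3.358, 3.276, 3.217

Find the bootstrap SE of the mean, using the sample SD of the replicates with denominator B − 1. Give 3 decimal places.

Bootstrap SE is the standard deviation of the 10 replicate means.
Mean of replicates: (2.971 + 3.137 + 4.060 + 3.172 + 3.501 + 2.862 + 2.840 + 3.358 + 3.276 + 3.217) / 10 = 32.3940 / 10 = 3.2394
Sum of squared deviations: (−0.2684)² + (−0.1024)² + (+0.8206)² + (−0.0674)² + (+0.2616)² + (−0.3774)² + (−0.3994)² + (+0.1186)² + (+0.0366)² + (−0.0224)² = 1.1467
Variance = 1.1467 / 9 = 0.1274
SE* = √0.1274

SE* = 0.357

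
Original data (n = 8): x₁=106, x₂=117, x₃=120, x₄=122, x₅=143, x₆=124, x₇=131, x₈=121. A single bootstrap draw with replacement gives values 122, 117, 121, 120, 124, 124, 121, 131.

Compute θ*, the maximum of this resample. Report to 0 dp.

θ* = 131

Maximum = 131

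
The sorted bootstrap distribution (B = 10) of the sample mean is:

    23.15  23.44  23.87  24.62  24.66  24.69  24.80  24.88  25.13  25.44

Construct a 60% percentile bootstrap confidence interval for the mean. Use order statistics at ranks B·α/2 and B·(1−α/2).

α = 0.40; lower rank = 10 × 0.200 = 2; upper rank = 10 × 0.800 = 8.
The 2nd smallest replicate is 23.44; the 8th is 24.88.

(23.44, 24.88)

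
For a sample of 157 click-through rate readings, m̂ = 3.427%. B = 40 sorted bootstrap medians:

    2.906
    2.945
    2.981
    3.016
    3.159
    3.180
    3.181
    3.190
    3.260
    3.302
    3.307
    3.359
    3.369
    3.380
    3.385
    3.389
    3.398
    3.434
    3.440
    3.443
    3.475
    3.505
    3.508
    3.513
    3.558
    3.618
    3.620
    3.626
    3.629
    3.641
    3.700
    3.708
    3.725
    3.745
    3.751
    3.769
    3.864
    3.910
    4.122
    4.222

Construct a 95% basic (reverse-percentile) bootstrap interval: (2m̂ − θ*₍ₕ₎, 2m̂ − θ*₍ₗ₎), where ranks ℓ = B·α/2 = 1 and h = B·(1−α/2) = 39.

(2.732, 3.948)

Percentile endpoints at ranks 1 and 39: θ*₍1₎ = 2.906, θ*₍39₎ = 4.122.
Basic interval reflects these around m̂:
  lower = 2 × 3.427 − 4.122 = 2.732
  upper = 2 × 3.427 − 2.906 = 3.948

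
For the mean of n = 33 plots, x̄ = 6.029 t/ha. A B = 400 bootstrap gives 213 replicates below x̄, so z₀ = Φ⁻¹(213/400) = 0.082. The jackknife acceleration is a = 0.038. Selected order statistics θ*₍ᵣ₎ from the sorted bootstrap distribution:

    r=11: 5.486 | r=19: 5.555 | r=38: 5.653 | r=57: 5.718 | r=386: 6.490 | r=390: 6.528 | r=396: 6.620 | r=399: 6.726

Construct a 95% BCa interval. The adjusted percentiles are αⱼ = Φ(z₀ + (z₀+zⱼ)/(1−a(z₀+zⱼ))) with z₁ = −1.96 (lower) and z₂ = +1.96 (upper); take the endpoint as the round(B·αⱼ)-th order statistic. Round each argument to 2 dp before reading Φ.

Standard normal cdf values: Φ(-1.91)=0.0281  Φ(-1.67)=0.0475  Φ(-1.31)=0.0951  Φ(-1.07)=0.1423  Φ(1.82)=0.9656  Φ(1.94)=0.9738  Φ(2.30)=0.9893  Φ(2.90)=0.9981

Lower: z₀ + z₁ = 0.082 + (-1.960) = -1.878; 1 − a(z₀+z₁) = 1 − (0.038)(-1.878) = 1.0714; argument = 0.082 + (-1.878)/1.0714 = -1.6709 → -1.67.
α₁ = Φ(-1.67) = 0.0475; rank = round(400 × 0.0475) = 19; θ*₍19₎ = 5.555.
Upper: z₀ + z₂ = 2.042; 1 − a(z₀+z₂) = 0.9224; argument = 2.2958 → 2.30; α₂ = 0.9893; rank = 396; θ*₍396₎ = 6.620.

(5.555, 6.620)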